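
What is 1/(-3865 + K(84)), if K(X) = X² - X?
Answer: 1/3107 ≈ 0.00032185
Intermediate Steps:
1/(-3865 + K(84)) = 1/(-3865 + 84*(-1 + 84)) = 1/(-3865 + 84*83) = 1/(-3865 + 6972) = 1/3107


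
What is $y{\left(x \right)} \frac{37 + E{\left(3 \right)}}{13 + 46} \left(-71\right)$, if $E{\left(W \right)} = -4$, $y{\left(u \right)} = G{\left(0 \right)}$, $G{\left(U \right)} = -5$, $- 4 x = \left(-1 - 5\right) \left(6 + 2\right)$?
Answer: $\frac{11715}{59} \approx 198.56$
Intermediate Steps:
$x = 12$ ($x = - \frac{\left(-1 - 5\right) \left(6 + 2\right)}{4} = - \frac{\left(-6\right) 8}{4} = \left(- \frac{1}{4}\right) \left(-48\right) = 12$)
$y{\left(u \right)} = -5$
$y{\left(x \right)} \frac{37 + E{\left(3 \right)}}{13 + 46} \left(-71\right) = - 5 \frac{37 - 4}{13 + 46} \left(-71\right) = - 5 \cdot \frac{33}{59} \left(-71\right) = - 5 \cdot 33 \cdot \frac{1}{59} \left(-71\right) = \left(-5\right) \frac{33}{59} \left(-71\right) = \left(- \frac{165}{59}\right) \left(-71\right) = \frac{11715}{59}$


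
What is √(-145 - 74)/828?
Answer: I*√219/828 ≈ 0.017873*I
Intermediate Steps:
√(-145 - 74)/828 = √(-219)*(1/828) = (I*√219)*(1/828) = I*√219/828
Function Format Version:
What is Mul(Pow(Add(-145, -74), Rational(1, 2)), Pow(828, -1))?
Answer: Mul(Rational(1, 828), I, Pow(219, Rational(1, 2))) ≈ Mul(0.017873, I)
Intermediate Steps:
Mul(Pow(Add(-145, -74), Rational(1, 2)), Pow(828, -1)) = Mul(Pow(-219, Rational(1, 2)), Rational(1, 828)) = Mul(Mul(I, Pow(219, Rational(1, 2))), Rational(1, 828)) = Mul(Rational(1, 828), I, Pow(219, Rational(1, 2)))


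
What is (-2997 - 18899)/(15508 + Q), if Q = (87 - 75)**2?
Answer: -782/559 ≈ -1.3989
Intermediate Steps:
Q = 144 (Q = 12**2 = 144)
(-2997 - 18899)/(15508 + Q) = (-2997 - 18899)/(15508 + 144) = -21896/15652 = -21896*1/15652 = -782/559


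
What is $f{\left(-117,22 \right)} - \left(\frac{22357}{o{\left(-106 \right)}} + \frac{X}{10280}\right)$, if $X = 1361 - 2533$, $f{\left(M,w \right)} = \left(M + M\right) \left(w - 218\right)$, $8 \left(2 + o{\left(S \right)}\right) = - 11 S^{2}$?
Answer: $\frac{3642675412999}{79420710} \approx 45866.0$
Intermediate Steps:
$o{\left(S \right)} = -2 - \frac{11 S^{2}}{8}$ ($o{\left(S \right)} = -2 + \frac{\left(-11\right) S^{2}}{8} = -2 - \frac{11 S^{2}}{8}$)
$f{\left(M,w \right)} = 2 M \left(-218 + w\right)$
$X = -1172$
$f{\left(-117,22 \right)} - \left(\frac{22357}{o{\left(-106 \right)}} + \frac{X}{10280}\right) = 2 \left(-117\right) \left(-218 + 22\right) - \left(\frac{22357}{-2 - \frac{11 \left(-106\right)^{2}}{8}} - \frac{1172}{10280}\right) = 2 \left(-117\right) \left(-196\right) - \left(\frac{22357}{-2 - \frac{30899}{2}} - \frac{293}{2570}\right) = 45864 - \left(\frac{22357}{-2 - \frac{30899}{2}} - \frac{293}{2570}\right) = 45864 - \left(\frac{22357}{- \frac{30903}{2}} - \frac{293}{2570}\right) = 45864 - \left(22357 \left(- \frac{2}{30903}\right) - \frac{293}{2570}\right) = 45864 - \left(- \frac{44714}{30903} - \frac{293}{2570}\right) = 45864 - - \frac{123969559}{79420710} = 45864 + \frac{123969559}{79420710} = \frac{3642675412999}{79420710}$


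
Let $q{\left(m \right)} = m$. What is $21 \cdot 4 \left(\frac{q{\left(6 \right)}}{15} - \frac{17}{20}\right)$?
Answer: $- \frac{189}{5} \approx -37.8$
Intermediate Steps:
$21 \cdot 4 \left(\frac{q{\left(6 \right)}}{15} - \frac{17}{20}\right) = 21 \cdot 4 \left(\frac{6}{15} - \frac{17}{20}\right) = 84 \left(6 \cdot \frac{1}{15} - \frac{17}{20}\right) = 84 \left(\frac{2}{5} - \frac{17}{20}\right) = 84 \left(- \frac{9}{20}\right) = - \frac{189}{5}$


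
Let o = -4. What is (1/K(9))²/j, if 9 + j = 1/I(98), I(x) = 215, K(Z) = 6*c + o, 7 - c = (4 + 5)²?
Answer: -215/388161536 ≈ -5.5389e-7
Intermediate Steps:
c = -74 (c = 7 - (4 + 5)² = 7 - 1*9² = 7 - 1*81 = 7 - 81 = -74)
K(Z) = -448 (K(Z) = 6*(-74) - 4 = -444 - 4 = -448)
j = -1934/215 (j = -9 + 1/215 = -1934/215 ≈ -8.9953)
(1/K(9))²/j = (1/(-448))²/(-1934/215) = (-1/448)²*(-215/1934) = (1/200704)*(-215/1934) = -215/388161536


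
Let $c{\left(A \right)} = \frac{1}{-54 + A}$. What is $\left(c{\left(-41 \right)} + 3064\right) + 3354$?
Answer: $\frac{609709}{95} \approx 6418.0$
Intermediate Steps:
$\left(c{\left(-41 \right)} + 3064\right) + 3354 = \left(\frac{1}{-54 - 41} + 3064\right) + 3354 = \left(\frac{1}{-95} + 3064\right) + 3354 = \left(- \frac{1}{95} + 3064\right) + 3354 = \frac{291079}{95} + 3354 = \frac{609709}{95}$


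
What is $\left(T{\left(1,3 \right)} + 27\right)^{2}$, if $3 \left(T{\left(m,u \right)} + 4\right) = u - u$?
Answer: $529$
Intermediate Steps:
$T{\left(m,u \right)} = -4$ ($T{\left(m,u \right)} = -4 + \frac{u - u}{3} = -4 + \frac{1}{3} \cdot 0 = -4 + 0 = -4$)
$\left(T{\left(1,3 \right)} + 27\right)^{2} = \left(-4 + 27\right)^{2} = 23^{2} = 529$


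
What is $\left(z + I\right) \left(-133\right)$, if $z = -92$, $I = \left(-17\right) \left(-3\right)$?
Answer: $5453$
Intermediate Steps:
$I = 51$
$\left(z + I\right) \left(-133\right) = \left(-92 + 51\right) \left(-133\right) = \left(-41\right) \left(-133\right) = 5453$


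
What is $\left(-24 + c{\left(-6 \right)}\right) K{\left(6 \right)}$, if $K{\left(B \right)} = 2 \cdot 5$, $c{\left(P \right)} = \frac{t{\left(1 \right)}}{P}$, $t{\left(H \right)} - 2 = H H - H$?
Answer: $- \frac{730}{3} \approx -243.33$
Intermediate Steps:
$t{\left(H \right)} = 2 + H^{2} - H$ ($t{\left(H \right)} = 2 - \left(H - H H\right) = 2 + \left(H^{2} - H\right) = 2 + H^{2} - H$)
$c{\left(P \right)} = \frac{2}{P}$ ($c{\left(P \right)} = \frac{2 + 1^{2} - 1}{P} = \frac{2 + 1 - 1}{P} = \frac{2}{P}$)
$K{\left(B \right)} = 10$
$\left(-24 + c{\left(-6 \right)}\right) K{\left(6 \right)} = \left(-24 + \frac{2}{-6}\right) 10 = \left(-24 + 2 \left(- \frac{1}{6}\right)\right) 10 = \left(-24 - \frac{1}{3}\right) 10 = \left(- \frac{73}{3}\right) 10 = - \frac{730}{3}$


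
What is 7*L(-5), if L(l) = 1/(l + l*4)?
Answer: -7/25 ≈ -0.28000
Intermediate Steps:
L(l) = 1/(5*l) (L(l) = 1/(l + 4*l) = 1/(5*l))
7*L(-5) = 7*((⅕)/(-5)) = 7*((⅕)*(-⅕)) = 7*(-1/25) = -7/25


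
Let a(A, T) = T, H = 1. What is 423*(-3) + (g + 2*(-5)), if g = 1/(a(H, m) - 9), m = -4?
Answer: -16628/13 ≈ -1279.1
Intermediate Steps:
g = -1/13 (g = 1/(-4 - 9) = 1/(-13) = -1/13 ≈ -0.076923)
423*(-3) + (g + 2*(-5)) = 423*(-3) + (-1/13 + 2*(-5)) = -1269 + (-1/13 - 10) = -1269 - 131/13 = -16628/13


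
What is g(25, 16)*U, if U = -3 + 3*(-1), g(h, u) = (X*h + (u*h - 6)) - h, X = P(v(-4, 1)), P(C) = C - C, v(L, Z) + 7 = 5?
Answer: -2214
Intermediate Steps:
v(L, Z) = -2 (v(L, Z) = -7 + 5 = -2)
P(C) = 0
X = 0
g(h, u) = -6 - h + h*u (g(h, u) = (0*h + (u*h - 6)) - h = (0 + (h*u - 6)) - h = (0 + (-6 + h*u)) - h = (-6 + h*u) - h = -6 - h + h*u)
U = -6 (U = -3 - 3 = -6)
g(25, 16)*U = (-6 - 1*25 + 25*16)*(-6) = (-6 - 25 + 400)*(-6) = 369*(-6) = -2214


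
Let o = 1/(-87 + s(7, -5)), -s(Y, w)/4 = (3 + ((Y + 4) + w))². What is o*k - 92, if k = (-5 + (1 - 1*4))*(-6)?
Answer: -12620/137 ≈ -92.117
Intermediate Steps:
s(Y, w) = -4*(7 + Y + w)² (s(Y, w) = -4*(3 + ((Y + 4) + w))² = -4*(3 + ((4 + Y) + w))² = -4*(3 + (4 + Y + w))² = -4*(7 + Y + w)²)
o = -1/411 (o = 1/(-87 - 4*(7 + 7 - 5)²) = 1/(-87 - 4*9²) = 1/(-87 - 4*81) = 1/(-87 - 324) = 1/(-411) = -1/411 ≈ -0.0024331)
k = 48 (k = (-5 + (1 - 4))*(-6) = (-5 - 3)*(-6) = -8*(-6) = 48)
o*k - 92 = -1/411*48 - 92 = -16/137 - 92 = -12620/137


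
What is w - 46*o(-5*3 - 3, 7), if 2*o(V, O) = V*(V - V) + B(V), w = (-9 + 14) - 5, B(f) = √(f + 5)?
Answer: -23*I*√13 ≈ -82.928*I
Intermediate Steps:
B(f) = √(5 + f)
w = 0 (w = 5 - 5 = 0)
o(V, O) = √(5 + V)/2 (o(V, O) = (V*(V - V) + √(5 + V))/2 = (V*0 + √(5 + V))/2 = (0 + √(5 + V))/2 = √(5 + V)/2)
w - 46*o(-5*3 - 3, 7) = 0 - 23*√(5 + (-5*3 - 3)) = 0 - 23*√(5 + (-15 - 3)) = 0 - 23*√(5 - 18) = 0 - 23*√(-13) = 0 - 23*I*√13 = -23*I*√13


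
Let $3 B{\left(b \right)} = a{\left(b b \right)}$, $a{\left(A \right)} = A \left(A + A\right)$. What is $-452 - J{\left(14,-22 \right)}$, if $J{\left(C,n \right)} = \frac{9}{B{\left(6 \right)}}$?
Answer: $- \frac{43393}{96} \approx -452.01$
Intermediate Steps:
$a{\left(A \right)} = 2 A^{2}$ ($a{\left(A \right)} = A 2 A = 2 A^{2}$)
$B{\left(b \right)} = \frac{2 b^{4}}{3}$ ($B{\left(b \right)} = \frac{2 \left(b b\right)^{2}}{3} = \frac{2 \left(b^{2}\right)^{2}}{3} = \frac{2 b^{4}}{3}$)
$J{\left(C,n \right)} = \frac{1}{96}$ ($J{\left(C,n \right)} = \frac{9}{\frac{2}{3} \cdot 6^{4}} = \frac{9}{\frac{2}{3} \cdot 1296} = \frac{9}{864} = 9 \cdot \frac{1}{864} = \frac{1}{96}$)
$-452 - J{\left(14,-22 \right)} = -452 - \frac{1}{96} = - \frac{43393}{96}$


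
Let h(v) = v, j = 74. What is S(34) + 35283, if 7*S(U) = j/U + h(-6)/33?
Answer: 46185820/1309 ≈ 35283.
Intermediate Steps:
S(U) = -2/77 + 74/(7*U) (S(U) = (74/U - 6/33)/7 = (74/U - 6*1/33)/7 = (74/U - 2/11)/7 = (-2/11 + 74/U)/7 = -2/77 + 74/(7*U))
S(34) + 35283 = (2/77)*(407 - 1*34)/34 + 35283 = (2/77)*(1/34)*(407 - 34) + 35283 = (2/77)*(1/34)*373 + 35283 = 373/1309 + 35283 = 46185820/1309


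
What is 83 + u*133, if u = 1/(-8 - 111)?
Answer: 1392/17 ≈ 81.882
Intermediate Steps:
u = -1/119 (u = 1/(-119) = -1/119 ≈ -0.0084034)
83 + u*133 = 83 - 1/119*133 = 83 - 19/17 = 1392/17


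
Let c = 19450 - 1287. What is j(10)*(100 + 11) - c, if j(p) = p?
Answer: -17053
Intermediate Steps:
c = 18163
j(10)*(100 + 11) - c = 10*(100 + 11) - 1*18163 = 10*111 - 18163 = 1110 - 18163 = -17053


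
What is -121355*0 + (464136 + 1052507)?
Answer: 1516643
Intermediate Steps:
-121355*0 + (464136 + 1052507) = 0 + 1516643 = 1516643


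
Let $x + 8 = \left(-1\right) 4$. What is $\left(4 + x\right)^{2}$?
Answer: $64$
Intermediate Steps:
$x = -12$ ($x = -8 - 4 = -12$)
$\left(4 + x\right)^{2} = \left(4 - 12\right)^{2} = \left(-8\right)^{2} = 64$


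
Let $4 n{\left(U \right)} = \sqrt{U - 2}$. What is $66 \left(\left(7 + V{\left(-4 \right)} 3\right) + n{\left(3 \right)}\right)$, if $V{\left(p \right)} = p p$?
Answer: $\frac{7293}{2} \approx 3646.5$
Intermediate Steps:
$V{\left(p \right)} = p^{2}$
$n{\left(U \right)} = \frac{\sqrt{-2 + U}}{4}$ ($n{\left(U \right)} = \frac{\sqrt{U - 2}}{4} = \frac{\sqrt{-2 + U}}{4}$)
$66 \left(\left(7 + V{\left(-4 \right)} 3\right) + n{\left(3 \right)}\right) = 66 \left(\left(7 + \left(-4\right)^{2} \cdot 3\right) + \frac{\sqrt{-2 + 3}}{4}\right) = 66 \left(\left(7 + 16 \cdot 3\right) + \frac{\sqrt{1}}{4}\right) = 66 \left(\left(7 + 48\right) + \frac{1}{4} \cdot 1\right) = 66 \left(55 + \frac{1}{4}\right) = 66 \cdot \frac{221}{4} = \frac{7293}{2}$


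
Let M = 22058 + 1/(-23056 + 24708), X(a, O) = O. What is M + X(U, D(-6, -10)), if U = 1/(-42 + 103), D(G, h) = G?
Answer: 36429905/1652 ≈ 22052.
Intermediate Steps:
U = 1/61 ≈ 0.016393
M = 36439817/1652 (M = 22058 + 1/1652 = 36439817/1652 ≈ 22058.)
M + X(U, D(-6, -10)) = 36439817/1652 - 6 = 36429905/1652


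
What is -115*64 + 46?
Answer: -7314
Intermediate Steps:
-115*64 + 46 = -7360 + 46 = -7314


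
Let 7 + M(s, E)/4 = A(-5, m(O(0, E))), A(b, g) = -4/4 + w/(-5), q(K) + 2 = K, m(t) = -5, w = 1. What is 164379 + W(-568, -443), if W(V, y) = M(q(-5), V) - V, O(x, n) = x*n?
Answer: 824571/5 ≈ 1.6491e+5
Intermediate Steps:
O(x, n) = n*x
q(K) = -2 + K
A(b, g) = -6/5 (A(b, g) = -4/4 + 1/(-5) = -4*¼ + 1*(-⅕) = -1 - ⅕ = -6/5)
M(s, E) = -164/5 (M(s, E) = -28 + 4*(-6/5) = -28 - 24/5 = -164/5)
W(V, y) = -164/5 - V
164379 + W(-568, -443) = 164379 + (-164/5 - 1*(-568)) = 164379 + (-164/5 + 568) = 164379 + 2676/5 = 824571/5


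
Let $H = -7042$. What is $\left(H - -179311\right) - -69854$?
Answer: $242123$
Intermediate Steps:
$\left(H - -179311\right) - -69854 = \left(-7042 - -179311\right) - -69854 = \left(-7042 + 179311\right) + 69854 = 172269 + 69854 = 242123$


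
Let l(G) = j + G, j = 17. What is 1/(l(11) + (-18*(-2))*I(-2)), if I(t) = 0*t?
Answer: 1/28 ≈ 0.035714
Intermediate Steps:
I(t) = 0
l(G) = 17 + G
1/(l(11) + (-18*(-2))*I(-2)) = 1/((17 + 11) - 18*(-2)*0) = 1/(28 + 36*0) = 1/(28 + 0) = 1/28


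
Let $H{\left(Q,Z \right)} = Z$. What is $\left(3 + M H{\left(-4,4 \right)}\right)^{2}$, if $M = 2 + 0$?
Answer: $121$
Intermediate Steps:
$M = 2$
$\left(3 + M H{\left(-4,4 \right)}\right)^{2} = \left(3 + 2 \cdot 4\right)^{2} = \left(3 + 8\right)^{2} = 11^{2} = 121$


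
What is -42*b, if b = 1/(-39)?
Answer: 14/13 ≈ 1.0769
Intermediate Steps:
b = -1/39 ≈ -0.025641
-42*b = -42*(-1/39) = 14/13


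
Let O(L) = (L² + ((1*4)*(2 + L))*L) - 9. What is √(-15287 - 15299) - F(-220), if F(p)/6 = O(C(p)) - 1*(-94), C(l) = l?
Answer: -1441950 + I*√30586 ≈ -1.442e+6 + 174.89*I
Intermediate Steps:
O(L) = -9 + L² + L*(8 + 4*L) (O(L) = (L² + (4*(2 + L))*L) - 9 = (L² + (8 + 4*L)*L) - 9 = (L² + L*(8 + 4*L)) - 9 = -9 + L² + L*(8 + 4*L))
F(p) = 510 + 30*p² + 48*p (F(p) = 6*((-9 + 5*p² + 8*p) - 1*(-94)) = 6*((-9 + 5*p² + 8*p) + 94) = 6*(85 + 5*p² + 8*p) = 510 + 30*p² + 48*p)
√(-15287 - 15299) - F(-220) = √(-15287 - 15299) - (510 + 30*(-220)² + 48*(-220)) = √(-30586) - (510 + 30*48400 - 10560) = I*√30586 - (510 + 1452000 - 10560) = I*√30586 - 1*1441950 = I*√30586 - 1441950 = -1441950 + I*√30586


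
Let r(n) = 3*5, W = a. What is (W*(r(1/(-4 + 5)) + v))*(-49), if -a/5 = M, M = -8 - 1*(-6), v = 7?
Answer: -10780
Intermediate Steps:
M = -2 (M = -8 + 6 = -2)
a = 10 (a = -5*(-2) = 10)
W = 10
r(n) = 15
(W*(r(1/(-4 + 5)) + v))*(-49) = (10*(15 + 7))*(-49) = (10*22)*(-49) = 220*(-49) = -10780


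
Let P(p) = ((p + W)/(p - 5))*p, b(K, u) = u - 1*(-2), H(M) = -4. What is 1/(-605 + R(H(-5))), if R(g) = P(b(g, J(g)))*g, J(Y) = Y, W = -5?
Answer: -1/597 ≈ -0.0016750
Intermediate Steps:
b(K, u) = 2 + u (b(K, u) = u + 2 = 2 + u)
P(p) = p (P(p) = ((p - 5)/(p - 5))*p = ((-5 + p)/(-5 + p))*p = 1*p = p)
R(g) = g*(2 + g) (R(g) = (2 + g)*g = g*(2 + g))
1/(-605 + R(H(-5))) = 1/(-605 - 4*(2 - 4)) = 1/(-605 - 4*(-2)) = 1/(-605 + 8) = 1/(-597) = -1/597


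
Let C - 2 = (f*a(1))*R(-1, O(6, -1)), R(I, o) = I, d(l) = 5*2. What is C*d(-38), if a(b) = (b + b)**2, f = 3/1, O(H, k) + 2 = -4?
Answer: -100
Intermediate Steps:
d(l) = 10
O(H, k) = -6 (O(H, k) = -2 - 4 = -6)
f = 3 (f = 3*1 = 3)
a(b) = 4*b**2 (a(b) = (2*b)**2 = 4*b**2)
C = -10 (C = 2 + (3*(4*1**2))*(-1) = 2 + (3*(4*1))*(-1) = 2 + (3*4)*(-1) = 2 + 12*(-1) = 2 - 12 = -10)
C*d(-38) = -10*10 = -100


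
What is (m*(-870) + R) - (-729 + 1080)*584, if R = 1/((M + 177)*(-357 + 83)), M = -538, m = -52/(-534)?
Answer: -1805290887935/8803346 ≈ -2.0507e+5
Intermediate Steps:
m = 26/267 (m = -52*(-1/534) = 26/267 ≈ 0.097378)
R = 1/98914 (R = 1/((-538 + 177)*(-357 + 83)) = 1/(-361*(-274)) = -1/361*(-1/274) = 1/98914 ≈ 1.0110e-5)
(m*(-870) + R) - (-729 + 1080)*584 = ((26/267)*(-870) + 1/98914) - (-729 + 1080)*584 = (-7540/89 + 1/98914) - 351*584 = -745811471/8803346 - 1*204984 = -745811471/8803346 - 204984 = -1805290887935/8803346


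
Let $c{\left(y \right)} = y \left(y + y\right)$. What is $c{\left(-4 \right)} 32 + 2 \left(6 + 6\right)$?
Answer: $1048$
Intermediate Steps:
$c{\left(y \right)} = 2 y^{2}$ ($c{\left(y \right)} = y 2 y = 2 y^{2}$)
$c{\left(-4 \right)} 32 + 2 \left(6 + 6\right) = 2 \left(-4\right)^{2} \cdot 32 + 2 \left(6 + 6\right) = 2 \cdot 16 \cdot 32 + 2 \cdot 12 = 32 \cdot 32 + 24 = 1024 + 24 = 1048$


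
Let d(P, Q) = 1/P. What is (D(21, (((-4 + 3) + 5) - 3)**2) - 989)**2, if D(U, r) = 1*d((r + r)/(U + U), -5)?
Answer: 937024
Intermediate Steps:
D(U, r) = U/r (D(U, r) = 1/((r + r)/(U + U)) = 1/((2*r)/((2*U))) = 1/((2*r)*(1/(2*U))) = 1/(r/U) = 1*(U/r) = U/r)
(D(21, (((-4 + 3) + 5) - 3)**2) - 989)**2 = (21/((((-4 + 3) + 5) - 3)**2) - 989)**2 = (21/(((-1 + 5) - 3)**2) - 989)**2 = (21/((4 - 3)**2) - 989)**2 = (21/(1**2) - 989)**2 = (21/1 - 989)**2 = (21*1 - 989)**2 = (21 - 989)**2 = (-968)**2 = 937024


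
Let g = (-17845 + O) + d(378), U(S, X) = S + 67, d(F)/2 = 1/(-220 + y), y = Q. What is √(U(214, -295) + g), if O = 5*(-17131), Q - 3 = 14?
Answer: I*√4253552177/203 ≈ 321.28*I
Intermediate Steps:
Q = 17 (Q = 3 + 14 = 17)
y = 17
O = -85655
d(F) = -2/203 (d(F) = 2/(-220 + 17) = 2/(-203) = 2*(-1/203) = -2/203)
U(S, X) = 67 + S
g = -21010502/203 (g = (-17845 - 85655) - 2/203 = -103500 - 2/203 = -21010502/203 ≈ -1.0350e+5)
√(U(214, -295) + g) = √((67 + 214) - 21010502/203) = √(281 - 21010502/203) = √(-20953459/203) = I*√4253552177/203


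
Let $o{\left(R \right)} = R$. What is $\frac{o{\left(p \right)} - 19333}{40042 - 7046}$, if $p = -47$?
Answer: $- \frac{4845}{8249} \approx -0.58734$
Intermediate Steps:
$\frac{o{\left(p \right)} - 19333}{40042 - 7046} = \frac{-47 - 19333}{40042 - 7046} = - \frac{19380}{32996} = \left(-19380\right) \frac{1}{32996} = - \frac{4845}{8249}$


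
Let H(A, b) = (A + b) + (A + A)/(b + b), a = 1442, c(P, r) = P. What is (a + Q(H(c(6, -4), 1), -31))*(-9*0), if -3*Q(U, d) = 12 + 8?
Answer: 0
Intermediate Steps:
H(A, b) = A + b + A/b (H(A, b) = (A + b) + (2*A)/((2*b)) = (A + b) + (2*A)*(1/(2*b)) = (A + b) + A/b = A + b + A/b)
Q(U, d) = -20/3 (Q(U, d) = -(12 + 8)/3 = -⅓*20 = -20/3)
(a + Q(H(c(6, -4), 1), -31))*(-9*0) = (1442 - 20/3)*(-9*0) = (4306/3)*0 = 0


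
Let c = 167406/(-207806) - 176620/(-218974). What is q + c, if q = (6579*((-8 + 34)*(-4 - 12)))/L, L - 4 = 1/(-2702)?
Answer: -84125799433362693625/122940732013127 ≈ -6.8428e+5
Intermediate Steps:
L = 10807/2702 (L = 4 + 1/(-2702) = 4 - 1/2702 = 10807/2702 ≈ 3.9996)
q = -7395006528/10807 (q = (6579*((-8 + 34)*(-4 - 12)))/(10807/2702) = (6579*(26*(-16)))*(2702/10807) = (6579*(-416))*(2702/10807) = -2736864*2702/10807 = -7395006528/10807 ≈ -6.8428e+5)
c = 11283569/11376027761 (c = 167406*(-1/207806) - 176620*(-1/218974) = -83703/103903 + 88310/109487 = 11283569/11376027761 ≈ 0.00099187)
q + c = -7395006528/10807 + 11283569/11376027761 = -84125799433362693625/122940732013127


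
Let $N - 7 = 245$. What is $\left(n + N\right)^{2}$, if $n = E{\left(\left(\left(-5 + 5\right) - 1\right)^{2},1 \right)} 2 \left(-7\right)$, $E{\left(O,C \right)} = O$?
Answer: $56644$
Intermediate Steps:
$N = 252$ ($N = 7 + 245 = 252$)
$n = -14$ ($n = \left(\left(-5 + 5\right) - 1\right)^{2} \cdot 2 \left(-7\right) = \left(0 - 1\right)^{2} \cdot 2 \left(-7\right) = \left(-1\right)^{2} \cdot 2 \left(-7\right) = 1 \cdot 2 \left(-7\right) = 2 \left(-7\right) = -14$)
$\left(n + N\right)^{2} = \left(-14 + 252\right)^{2} = 238^{2} = 56644$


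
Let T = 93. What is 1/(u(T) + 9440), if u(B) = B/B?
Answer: 1/9441 ≈ 0.00010592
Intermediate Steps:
u(B) = 1
1/(u(T) + 9440) = 1/(1 + 9440) = 1/9441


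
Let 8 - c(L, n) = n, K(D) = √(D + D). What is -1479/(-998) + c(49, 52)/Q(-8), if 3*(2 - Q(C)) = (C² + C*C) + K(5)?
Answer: 6345073/2474042 - 22*√10/2479 ≈ 2.5366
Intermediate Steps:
K(D) = √2*√D (K(D) = √(2*D) = √2*√D)
c(L, n) = 8 - n
Q(C) = 2 - 2*C²/3 - √10/3 (Q(C) = 2 - ((C² + C*C) + √2*√5)/3 = 2 - ((C² + C²) + √10)/3 = 2 - (2*C² + √10)/3 = 2 - (√10 + 2*C²)/3 = 2 + (-2*C²/3 - √10/3) = 2 - 2*C²/3 - √10/3)
-1479/(-998) + c(49, 52)/Q(-8) = -1479/(-998) + (8 - 1*52)/(2 - ⅔*(-8)² - √10/3) = -1479*(-1/998) + (8 - 52)/(2 - ⅔*64 - √10/3) = 1479/998 - 44/(2 - 128/3 - √10/3) = 1479/998 - 44/(-122/3 - √10/3)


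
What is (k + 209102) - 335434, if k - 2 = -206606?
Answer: -332936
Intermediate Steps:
k = -206604 (k = 2 - 206606 = -206604)
(k + 209102) - 335434 = (-206604 + 209102) - 335434 = 2498 - 335434 = -332936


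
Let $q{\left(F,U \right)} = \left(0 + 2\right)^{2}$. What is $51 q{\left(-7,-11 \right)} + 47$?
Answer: $251$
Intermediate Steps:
$q{\left(F,U \right)} = 4$ ($q{\left(F,U \right)} = 2^{2} = 4$)
$51 q{\left(-7,-11 \right)} + 47 = 51 \cdot 4 + 47 = 204 + 47 = 251$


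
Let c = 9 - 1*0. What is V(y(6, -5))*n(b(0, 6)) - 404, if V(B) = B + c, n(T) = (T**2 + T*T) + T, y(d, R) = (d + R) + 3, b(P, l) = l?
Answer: 610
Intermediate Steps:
y(d, R) = 3 + R + d (y(d, R) = (R + d) + 3 = 3 + R + d)
n(T) = T + 2*T**2 (n(T) = (T**2 + T**2) + T = 2*T**2 + T = T + 2*T**2)
c = 9 (c = 9 + 0 = 9)
V(B) = 9 + B (V(B) = B + 9 = 9 + B)
V(y(6, -5))*n(b(0, 6)) - 404 = (9 + (3 - 5 + 6))*(6*(1 + 2*6)) - 404 = (9 + 4)*(6*(1 + 12)) - 404 = 13*(6*13) - 404 = 13*78 - 404 = 1014 - 404 = 610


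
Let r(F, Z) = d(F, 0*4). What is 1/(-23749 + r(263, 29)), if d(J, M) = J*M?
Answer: -1/23749 ≈ -4.2107e-5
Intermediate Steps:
r(F, Z) = 0 (r(F, Z) = F*(0*4) = F*0 = 0)
1/(-23749 + r(263, 29)) = 1/(-23749 + 0) = 1/(-23749) = -1/23749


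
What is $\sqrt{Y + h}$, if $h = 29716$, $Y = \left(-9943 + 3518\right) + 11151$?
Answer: $\sqrt{34442} \approx 185.59$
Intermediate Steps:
$Y = 4726$ ($Y = -6425 + 11151 = 4726$)
$\sqrt{Y + h} = \sqrt{4726 + 29716} = \sqrt{34442}$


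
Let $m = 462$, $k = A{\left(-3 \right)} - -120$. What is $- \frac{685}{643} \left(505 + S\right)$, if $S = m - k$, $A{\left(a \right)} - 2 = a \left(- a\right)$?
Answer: $- \frac{584990}{643} \approx -909.78$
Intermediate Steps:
$A{\left(a \right)} = 2 - a^{2}$ ($A{\left(a \right)} = 2 + a \left(- a\right) = 2 - a^{2}$)
$k = 113$ ($k = \left(2 - \left(-3\right)^{2}\right) - -120 = \left(2 - 9\right) + 120 = -7 + 120 = 113$)
$S = 349$ ($S = 462 - 113 = 349$)
$- \frac{685}{643} \left(505 + S\right) = - \frac{685}{643} \left(505 + 349\right) = \left(-685\right) \frac{1}{643} \cdot 854 = \left(- \frac{685}{643}\right) 854 = - \frac{584990}{643}$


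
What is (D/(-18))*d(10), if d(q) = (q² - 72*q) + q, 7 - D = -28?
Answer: 10675/9 ≈ 1186.1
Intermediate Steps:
D = 35 (D = 7 - 1*(-28) = 7 + 28 = 35)
d(q) = q² - 71*q
(D/(-18))*d(10) = (35/(-18))*(10*(-71 + 10)) = (35*(-1/18))*(10*(-61)) = -35/18*(-610) = 10675/9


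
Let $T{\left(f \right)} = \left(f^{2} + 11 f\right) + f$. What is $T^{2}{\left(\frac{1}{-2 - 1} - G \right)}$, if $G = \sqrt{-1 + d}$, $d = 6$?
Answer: $\frac{52120}{81} - \frac{680 \sqrt{5}}{27} \approx 587.14$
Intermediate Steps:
$G = \sqrt{5}$ ($G = \sqrt{-1 + 6} = \sqrt{5} \approx 2.2361$)
$T{\left(f \right)} = f^{2} + 12 f$
$T^{2}{\left(\frac{1}{-2 - 1} - G \right)} = \left(\left(\frac{1}{-2 - 1} - \sqrt{5}\right) \left(12 - \left(\sqrt{5} - \frac{1}{-2 - 1}\right)\right)\right)^{2} = \left(\left(\frac{1}{-3} - \sqrt{5}\right) \left(12 + \left(\frac{1}{-3} - \sqrt{5}\right)\right)\right)^{2} = \left(\left(- \frac{1}{3} - \sqrt{5}\right) \left(12 - \left(\frac{1}{3} + \sqrt{5}\right)\right)\right)^{2} = \left(\left(- \frac{1}{3} - \sqrt{5}\right) \left(\frac{35}{3} - \sqrt{5}\right)\right)^{2} = \left(- \frac{1}{3} - \sqrt{5}\right)^{2} \left(\frac{35}{3} - \sqrt{5}\right)^{2}$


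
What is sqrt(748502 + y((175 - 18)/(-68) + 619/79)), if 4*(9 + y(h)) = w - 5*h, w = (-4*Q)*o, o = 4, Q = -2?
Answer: 3*sqrt(2400036657861)/5372 ≈ 865.16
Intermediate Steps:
w = 32 (w = -4*(-2)*4 = 8*4 = 32)
y(h) = -1 - 5*h/4 (y(h) = -9 + (32 - 5*h)/4 = -9 + (8 - 5*h/4) = -1 - 5*h/4)
sqrt(748502 + y((175 - 18)/(-68) + 619/79)) = sqrt(748502 + (-1 - 5*((175 - 18)/(-68) + 619/79)/4)) = sqrt(748502 + (-1 - 5*(157*(-1/68) + 619*(1/79))/4)) = sqrt(748502 + (-1 - 5*(-157/68 + 619/79)/4)) = sqrt(748502 + (-1 - 5/4*29689/5372)) = sqrt(748502 + (-1 - 148445/21488)) = sqrt(748502 - 169933/21488) = sqrt(16083641043/21488) = 3*sqrt(2400036657861)/5372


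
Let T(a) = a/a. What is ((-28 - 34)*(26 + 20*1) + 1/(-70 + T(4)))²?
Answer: 38725910521/4761 ≈ 8.1340e+6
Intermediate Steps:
T(a) = 1
((-28 - 34)*(26 + 20*1) + 1/(-70 + T(4)))² = ((-28 - 34)*(26 + 20*1) + 1/(-70 + 1))² = (-62*(26 + 20) + 1/(-69))² = (-62*46 - 1/69)² = (-2852 - 1/69)² = (-196789/69)² = 38725910521/4761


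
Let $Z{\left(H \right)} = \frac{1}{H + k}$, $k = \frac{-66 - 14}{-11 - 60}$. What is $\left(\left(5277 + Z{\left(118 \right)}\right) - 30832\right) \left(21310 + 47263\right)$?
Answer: $- \frac{14821650672187}{8458} \approx -1.7524 \cdot 10^{9}$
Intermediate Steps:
$k = \frac{80}{71}$ ($k = - \frac{80}{-71} = \left(-80\right) \left(- \frac{1}{71}\right) = \frac{80}{71} \approx 1.1268$)
$Z{\left(H \right)} = \frac{1}{\frac{80}{71} + H}$ ($Z{\left(H \right)} = \frac{1}{H + \frac{80}{71}} = \frac{1}{\frac{80}{71} + H}$)
$\left(\left(5277 + Z{\left(118 \right)}\right) - 30832\right) \left(21310 + 47263\right) = \left(\left(5277 + \frac{71}{80 + 71 \cdot 118}\right) - 30832\right) \left(21310 + 47263\right) = \left(\left(5277 + \frac{71}{80 + 8378}\right) - 30832\right) 68573 = \left(\left(5277 + \frac{71}{8458}\right) - 30832\right) 68573 = \left(\frac{44632937}{8458} - 30832\right) 68573 = \left(- \frac{216144119}{8458}\right) 68573 = - \frac{14821650672187}{8458}$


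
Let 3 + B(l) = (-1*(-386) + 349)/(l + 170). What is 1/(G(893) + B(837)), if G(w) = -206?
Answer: -1007/209728 ≈ -0.0048015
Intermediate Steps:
B(l) = -3 + 735/(170 + l) (B(l) = -3 + (-1*(-386) + 349)/(l + 170) = -3 + (386 + 349)/(170 + l) = -3 + 735/(170 + l))
1/(G(893) + B(837)) = 1/(-206 + 3*(75 - 1*837)/(170 + 837)) = 1/(-206 + 3*(75 - 837)/1007) = 1/(-206 + 3*(1/1007)*(-762)) = 1/(-206 - 2286/1007) = 1/(-209728/1007) = -1007/209728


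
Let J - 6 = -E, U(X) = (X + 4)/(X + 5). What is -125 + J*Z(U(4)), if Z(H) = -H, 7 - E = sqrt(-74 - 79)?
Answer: -1117/9 - 8*I*sqrt(17)/3 ≈ -124.11 - 10.995*I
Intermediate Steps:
U(X) = (4 + X)/(5 + X)
E = 7 - 3*I*sqrt(17) (E = 7 - sqrt(-74 - 79) = 7 - sqrt(-153) = 7 - 3*I*sqrt(17) ≈ 7.0 - 12.369*I)
J = -1 + 3*I*sqrt(17) (J = 6 - (7 - 3*I*sqrt(17)) = 6 + (-7 + 3*I*sqrt(17)) = -1 + 3*I*sqrt(17) ≈ -1.0 + 12.369*I)
-125 + J*Z(U(4)) = -125 + (-1 + 3*I*sqrt(17))*(-(4 + 4)/(5 + 4)) = -125 + (-1 + 3*I*sqrt(17))*(-8/9) = -125 + (8/9 - 8*I*sqrt(17)/3) = -1117/9 - 8*I*sqrt(17)/3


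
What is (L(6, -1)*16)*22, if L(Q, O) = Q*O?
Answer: -2112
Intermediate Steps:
L(Q, O) = O*Q
(L(6, -1)*16)*22 = (-1*6*16)*22 = -6*16*22 = -96*22 = -2112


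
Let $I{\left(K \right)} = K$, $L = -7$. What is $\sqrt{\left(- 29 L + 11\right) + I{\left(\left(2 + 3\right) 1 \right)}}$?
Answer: $\sqrt{219} \approx 14.799$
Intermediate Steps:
$\sqrt{\left(- 29 L + 11\right) + I{\left(\left(2 + 3\right) 1 \right)}} = \sqrt{\left(\left(-29\right) \left(-7\right) + 11\right) + \left(2 + 3\right) 1} = \sqrt{\left(203 + 11\right) + 5 \cdot 1} = \sqrt{214 + 5} = \sqrt{219}$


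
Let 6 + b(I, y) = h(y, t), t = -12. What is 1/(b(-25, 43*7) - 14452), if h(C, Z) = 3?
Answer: -1/14455 ≈ -6.9180e-5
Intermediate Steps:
b(I, y) = -3 (b(I, y) = -6 + 3 = -3)
1/(b(-25, 43*7) - 14452) = 1/(-3 - 14452) = 1/(-14455) = -1/14455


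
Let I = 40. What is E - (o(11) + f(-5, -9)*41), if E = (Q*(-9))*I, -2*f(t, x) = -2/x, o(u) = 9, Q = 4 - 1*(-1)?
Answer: -16240/9 ≈ -1804.4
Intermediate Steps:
Q = 5 (Q = 4 + 1 = 5)
f(t, x) = 1/x (f(t, x) = -(-1)/x = 1/x)
E = -1800 (E = (5*(-9))*40 = -45*40 = -1800)
E - (o(11) + f(-5, -9)*41) = -1800 - (9 + 41/(-9)) = -1800 - (9 - ⅑*41) = -1800 - (9 - 41/9) = -1800 - 1*40/9 = -1800 - 40/9 = -16240/9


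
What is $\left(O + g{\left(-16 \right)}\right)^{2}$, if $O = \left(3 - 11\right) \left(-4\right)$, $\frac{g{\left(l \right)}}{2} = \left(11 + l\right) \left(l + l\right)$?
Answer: $123904$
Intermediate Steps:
$g{\left(l \right)} = 4 l \left(11 + l\right)$ ($g{\left(l \right)} = 2 \left(11 + l\right) \left(l + l\right) = 2 \left(11 + l\right) 2 l = 2 \cdot 2 l \left(11 + l\right) = 4 l \left(11 + l\right)$)
$O = 32$ ($O = \left(-8\right) \left(-4\right) = 32$)
$\left(O + g{\left(-16 \right)}\right)^{2} = \left(32 + 4 \left(-16\right) \left(11 - 16\right)\right)^{2} = \left(32 + 4 \left(-16\right) \left(-5\right)\right)^{2} = \left(32 + 320\right)^{2} = 352^{2} = 123904$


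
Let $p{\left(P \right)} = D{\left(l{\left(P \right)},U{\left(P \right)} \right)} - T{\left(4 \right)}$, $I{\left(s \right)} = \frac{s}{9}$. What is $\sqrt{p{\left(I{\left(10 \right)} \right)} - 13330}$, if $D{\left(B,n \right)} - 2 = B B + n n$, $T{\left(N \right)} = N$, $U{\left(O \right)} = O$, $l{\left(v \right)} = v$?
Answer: $\frac{2 i \sqrt{269923}}{9} \approx 115.45 i$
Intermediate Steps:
$I{\left(s \right)} = \frac{s}{9}$ ($I{\left(s \right)} = s \frac{1}{9} = \frac{s}{9}$)
$D{\left(B,n \right)} = 2 + B^{2} + n^{2}$ ($D{\left(B,n \right)} = 2 + \left(B B + n n\right) = 2 + \left(B^{2} + n^{2}\right) = 2 + B^{2} + n^{2}$)
$p{\left(P \right)} = -2 + 2 P^{2}$ ($p{\left(P \right)} = \left(2 + P^{2} + P^{2}\right) - 4 = \left(2 + 2 P^{2}\right) - 4 = -2 + 2 P^{2}$)
$\sqrt{p{\left(I{\left(10 \right)} \right)} - 13330} = \sqrt{\left(-2 + 2 \left(\frac{1}{9} \cdot 10\right)^{2}\right) - 13330} = \sqrt{\left(-2 + 2 \left(\frac{10}{9}\right)^{2}\right) - 13330} = \sqrt{\left(-2 + 2 \cdot \frac{100}{81}\right) - 13330} = \sqrt{\left(-2 + \frac{200}{81}\right) - 13330} = \sqrt{\frac{38}{81} - 13330} = \sqrt{- \frac{1079692}{81}} = \frac{2 i \sqrt{269923}}{9}$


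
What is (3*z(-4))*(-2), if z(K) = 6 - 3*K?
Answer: -108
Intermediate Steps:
(3*z(-4))*(-2) = (3*(6 - 3*(-4)))*(-2) = (3*(6 + 12))*(-2) = (3*18)*(-2) = 54*(-2) = -108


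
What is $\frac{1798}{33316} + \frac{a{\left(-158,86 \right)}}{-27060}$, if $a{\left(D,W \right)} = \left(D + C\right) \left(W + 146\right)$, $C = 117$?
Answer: $\frac{1114499}{2748570} \approx 0.40548$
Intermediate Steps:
$a{\left(D,W \right)} = \left(117 + D\right) \left(146 + W\right)$ ($a{\left(D,W \right)} = \left(D + 117\right) \left(W + 146\right) = \left(117 + D\right) \left(146 + W\right)$)
$\frac{1798}{33316} + \frac{a{\left(-158,86 \right)}}{-27060} = \frac{1798}{33316} + \frac{17082 + 117 \cdot 86 + 146 \left(-158\right) - 13588}{-27060} = 1798 \cdot \frac{1}{33316} + \left(17082 + 10062 - 23068 - 13588\right) \left(- \frac{1}{27060}\right) = \frac{899}{16658} - - \frac{58}{165} = \frac{899}{16658} + \frac{58}{165} = \frac{1114499}{2748570}$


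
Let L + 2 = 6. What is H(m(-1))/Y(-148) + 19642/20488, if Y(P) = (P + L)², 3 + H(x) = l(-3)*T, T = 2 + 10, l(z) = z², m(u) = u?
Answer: 17060323/17701632 ≈ 0.96377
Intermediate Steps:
L = 4 (L = -2 + 6 = 4)
T = 12
H(x) = 105 (H(x) = -3 + (-3)²*12 = -3 + 9*12 = -3 + 108 = 105)
Y(P) = (4 + P)² (Y(P) = (P + 4)² = (4 + P)²)
H(m(-1))/Y(-148) + 19642/20488 = 105/((4 - 148)²) + 19642/20488 = 105/((-144)²) + 19642*(1/20488) = 105/20736 + 9821/10244 = 105*(1/20736) + 9821/10244 = 35/6912 + 9821/10244 = 17060323/17701632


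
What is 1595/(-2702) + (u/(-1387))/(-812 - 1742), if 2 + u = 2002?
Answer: -2822360405/4785779698 ≈ -0.58974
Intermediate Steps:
u = 2000 (u = -2 + 2002 = 2000)
1595/(-2702) + (u/(-1387))/(-812 - 1742) = 1595/(-2702) + (2000/(-1387))/(-812 - 1742) = 1595*(-1/2702) + (2000*(-1/1387))/(-2554) = -1595/2702 - 2000/1387*(-1/2554) = -1595/2702 + 1000/1771199 = -2822360405/4785779698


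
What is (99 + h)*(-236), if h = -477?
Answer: 89208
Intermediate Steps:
(99 + h)*(-236) = (99 - 477)*(-236) = -378*(-236) = 89208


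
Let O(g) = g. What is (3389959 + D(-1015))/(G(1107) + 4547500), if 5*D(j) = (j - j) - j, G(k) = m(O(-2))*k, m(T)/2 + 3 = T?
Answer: 1695081/2268215 ≈ 0.74732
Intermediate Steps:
m(T) = -6 + 2*T
G(k) = -10*k (G(k) = (-6 + 2*(-2))*k = (-6 - 4)*k = -10*k)
D(j) = -j/5 (D(j) = ((j - j) - j)/5 = (0 - j)/5 = (-j)/5 = -j/5)
(3389959 + D(-1015))/(G(1107) + 4547500) = (3389959 - ⅕*(-1015))/(-10*1107 + 4547500) = (3389959 + 203)/(-11070 + 4547500) = 3390162/4536430 = 3390162*(1/4536430) = 1695081/2268215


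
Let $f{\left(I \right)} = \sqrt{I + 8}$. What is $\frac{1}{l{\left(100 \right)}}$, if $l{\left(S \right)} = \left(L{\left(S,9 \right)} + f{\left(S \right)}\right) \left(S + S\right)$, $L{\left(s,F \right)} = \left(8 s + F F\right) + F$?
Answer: $\frac{89}{15839840} - \frac{3 \sqrt{3}}{79199200} \approx 5.5531 \cdot 10^{-6}$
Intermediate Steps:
$f{\left(I \right)} = \sqrt{8 + I}$
$L{\left(s,F \right)} = F + F^{2} + 8 s$ ($L{\left(s,F \right)} = \left(8 s + F^{2}\right) + F = \left(F^{2} + 8 s\right) + F = F + F^{2} + 8 s$)
$l{\left(S \right)} = 2 S \left(90 + \sqrt{8 + S} + 8 S\right)$ ($l{\left(S \right)} = \left(\left(9 + 9^{2} + 8 S\right) + \sqrt{8 + S}\right) \left(S + S\right) = \left(\left(9 + 81 + 8 S\right) + \sqrt{8 + S}\right) 2 S = \left(\left(90 + 8 S\right) + \sqrt{8 + S}\right) 2 S = \left(90 + \sqrt{8 + S} + 8 S\right) 2 S = 2 S \left(90 + \sqrt{8 + S} + 8 S\right)$)
$\frac{1}{l{\left(100 \right)}} = \frac{1}{2 \cdot 100 \left(90 + \sqrt{8 + 100} + 8 \cdot 100\right)} = \frac{1}{2 \cdot 100 \left(90 + \sqrt{108} + 800\right)} = \frac{1}{2 \cdot 100 \left(90 + 6 \sqrt{3} + 800\right)} = \frac{1}{2 \cdot 100 \left(890 + 6 \sqrt{3}\right)} = \frac{1}{178000 + 1200 \sqrt{3}}$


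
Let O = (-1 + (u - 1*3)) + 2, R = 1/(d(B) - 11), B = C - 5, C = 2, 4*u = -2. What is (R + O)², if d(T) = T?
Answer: 324/49 ≈ 6.6122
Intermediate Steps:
u = -½ (u = (¼)*(-2) = -½ ≈ -0.50000)
B = -3 (B = 2 - 5 = -3)
R = -1/14 (R = 1/(-3 - 11) = 1/(-14) = -1/14 ≈ -0.071429)
O = -5/2 (O = (-1 + (-½ - 1*3)) + 2 = (-1 + (-½ - 3)) + 2 = (-1 - 7/2) + 2 = -9/2 + 2 = -5/2 ≈ -2.5000)
(R + O)² = (-1/14 - 5/2)² = (-18/7)² = 324/49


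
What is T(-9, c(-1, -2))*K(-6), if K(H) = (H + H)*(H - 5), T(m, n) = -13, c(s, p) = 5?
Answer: -1716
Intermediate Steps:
K(H) = 2*H*(-5 + H) (K(H) = (2*H)*(-5 + H) = 2*H*(-5 + H))
T(-9, c(-1, -2))*K(-6) = -26*(-6)*(-5 - 6) = -26*(-6)*(-11) = -13*132 = -1716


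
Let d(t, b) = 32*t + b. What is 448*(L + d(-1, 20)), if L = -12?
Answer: -10752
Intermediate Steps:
d(t, b) = b + 32*t
448*(L + d(-1, 20)) = 448*(-12 + (20 + 32*(-1))) = 448*(-12 + (20 - 32)) = 448*(-12 - 12) = 448*(-24) = -10752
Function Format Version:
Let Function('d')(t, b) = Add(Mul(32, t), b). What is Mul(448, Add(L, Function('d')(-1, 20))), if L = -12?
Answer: -10752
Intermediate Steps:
Function('d')(t, b) = Add(b, Mul(32, t))
Mul(448, Add(L, Function('d')(-1, 20))) = Mul(448, Add(-12, Add(20, Mul(32, -1)))) = Mul(448, Add(-12, Add(20, -32))) = Mul(448, Add(-12, -12)) = Mul(448, -24) = -10752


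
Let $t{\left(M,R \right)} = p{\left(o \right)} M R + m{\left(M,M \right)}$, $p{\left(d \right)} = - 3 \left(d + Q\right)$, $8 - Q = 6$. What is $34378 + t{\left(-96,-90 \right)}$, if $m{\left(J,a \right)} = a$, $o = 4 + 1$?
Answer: $-147158$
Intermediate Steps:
$Q = 2$ ($Q = 8 - 6 = 2$)
$o = 5$
$p{\left(d \right)} = -6 - 3 d$ ($p{\left(d \right)} = - 3 \left(d + 2\right) = - 3 \left(2 + d\right) = -6 - 3 d$)
$t{\left(M,R \right)} = M - 21 M R$ ($t{\left(M,R \right)} = \left(-6 - 15\right) M R + M = - 21 M R + M = M - 21 M R$)
$34378 + t{\left(-96,-90 \right)} = 34378 - 96 \left(1 - -1890\right) = 34378 - 96 \left(1 + 1890\right) = 34378 - 181536 = -147158$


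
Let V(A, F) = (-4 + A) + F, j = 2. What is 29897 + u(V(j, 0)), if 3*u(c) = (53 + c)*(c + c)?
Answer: 29829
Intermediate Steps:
V(A, F) = -4 + A + F
u(c) = 2*c*(53 + c)/3 (u(c) = ((53 + c)*(c + c))/3 = ((53 + c)*(2*c))/3 = (2*c*(53 + c))/3 = 2*c*(53 + c)/3)
29897 + u(V(j, 0)) = 29897 + 2*(-4 + 2 + 0)*(53 + (-4 + 2 + 0))/3 = 29897 + (2/3)*(-2)*(53 - 2) = 29897 + (2/3)*(-2)*51 = 29897 - 68 = 29829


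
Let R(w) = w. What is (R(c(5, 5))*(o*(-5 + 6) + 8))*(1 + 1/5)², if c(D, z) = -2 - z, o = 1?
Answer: -2268/25 ≈ -90.720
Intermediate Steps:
(R(c(5, 5))*(o*(-5 + 6) + 8))*(1 + 1/5)² = ((-2 - 1*5)*(1*(-5 + 6) + 8))*(1 + 1/5)² = ((-2 - 5)*(1*1 + 8))*(1 + ⅕)² = (-7*(1 + 8))*(6/5)² = -7*9*(36/25) = -63*36/25 = -2268/25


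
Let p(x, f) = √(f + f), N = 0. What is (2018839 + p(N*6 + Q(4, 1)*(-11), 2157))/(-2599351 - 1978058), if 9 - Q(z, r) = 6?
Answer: -2018839/4577409 - √4314/4577409 ≈ -0.44106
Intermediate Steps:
Q(z, r) = 3 (Q(z, r) = 9 - 1*6 = 9 - 6 = 3)
p(x, f) = √2*√f (p(x, f) = √(2*f) = √2*√f)
(2018839 + p(N*6 + Q(4, 1)*(-11), 2157))/(-2599351 - 1978058) = (2018839 + √2*√2157)/(-2599351 - 1978058) = (2018839 + √4314)/(-4577409) = (2018839 + √4314)*(-1/4577409) = -2018839/4577409 - √4314/4577409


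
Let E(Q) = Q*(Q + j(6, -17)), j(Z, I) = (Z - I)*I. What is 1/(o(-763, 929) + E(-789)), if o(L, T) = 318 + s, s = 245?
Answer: 1/931583 ≈ 1.0734e-6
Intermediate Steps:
j(Z, I) = I*(Z - I)
o(L, T) = 563 (o(L, T) = 318 + 245 = 563)
E(Q) = Q*(-391 + Q) (E(Q) = Q*(Q - 17*(6 - 1*(-17))) = Q*(Q - 17*(6 + 17)) = Q*(Q - 17*23) = Q*(Q - 391) = Q*(-391 + Q))
1/(o(-763, 929) + E(-789)) = 1/(563 - 789*(-391 - 789)) = 1/(563 - 789*(-1180)) = 1/(563 + 931020) = 1/931583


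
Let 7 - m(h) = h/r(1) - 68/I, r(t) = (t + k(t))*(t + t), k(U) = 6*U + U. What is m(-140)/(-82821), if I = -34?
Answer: -55/331284 ≈ -0.00016602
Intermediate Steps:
k(U) = 7*U
r(t) = 16*t² (r(t) = (t + 7*t)*(t + t) = (8*t)*(2*t) = 16*t²)
m(h) = 5 - h/16 (m(h) = 7 - (h/((16*1²)) - 68/(-34)) = 7 - (h/((16*1)) - 68*(-1/34)) = 7 - (h/16 + 2) = 7 - (2 + h/16) = 7 + (-2 - h/16) = 5 - h/16)
m(-140)/(-82821) = (5 - 1/16*(-140))/(-82821) = (5 + 35/4)*(-1/82821) = (55/4)*(-1/82821) = -55/331284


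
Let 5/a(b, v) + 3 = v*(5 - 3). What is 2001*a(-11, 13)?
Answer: 435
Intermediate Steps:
a(b, v) = 5/(-3 + 2*v) (a(b, v) = 5/(-3 + v*(5 - 3)) = 5/(-3 + v*2) = 5/(-3 + 2*v))
2001*a(-11, 13) = 2001*(5/(-3 + 2*13)) = 2001*(5/(-3 + 26)) = 2001*(5/23) = 435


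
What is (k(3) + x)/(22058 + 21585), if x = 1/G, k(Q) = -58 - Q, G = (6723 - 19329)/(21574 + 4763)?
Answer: -265101/183387886 ≈ -0.0014456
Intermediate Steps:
G = -4202/8779 (G = -12606/26337 = -12606*1/26337 = -4202/8779 ≈ -0.47864)
x = -8779/4202 (x = 1/(-4202/8779) = -8779/4202 ≈ -2.0892)
(k(3) + x)/(22058 + 21585) = ((-58 - 1*3) - 8779/4202)/(22058 + 21585) = ((-58 - 3) - 8779/4202)/43643 = (-61 - 8779/4202)*(1/43643) = -265101/4202*1/43643 = -265101/183387886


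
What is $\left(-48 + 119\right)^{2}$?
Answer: $5041$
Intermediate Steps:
$\left(-48 + 119\right)^{2} = 71^{2} = 5041$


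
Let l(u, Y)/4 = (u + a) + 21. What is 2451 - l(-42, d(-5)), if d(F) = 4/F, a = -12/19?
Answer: 48213/19 ≈ 2537.5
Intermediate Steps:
a = -12/19 (a = -12*1/19 = -12/19 ≈ -0.63158)
l(u, Y) = 1548/19 + 4*u (l(u, Y) = 4*((u - 12/19) + 21) = 4*((-12/19 + u) + 21) = 4*(387/19 + u) = 1548/19 + 4*u)
2451 - l(-42, d(-5)) = 2451 - (1548/19 + 4*(-42)) = 2451 - (1548/19 - 168) = 2451 - 1*(-1644/19) = 2451 + 1644/19 = 48213/19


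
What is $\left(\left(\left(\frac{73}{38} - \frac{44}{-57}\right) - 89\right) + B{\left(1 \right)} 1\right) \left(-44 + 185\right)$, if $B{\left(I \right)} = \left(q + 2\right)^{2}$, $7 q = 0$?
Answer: $- \frac{441001}{38} \approx -11605.0$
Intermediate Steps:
$q = 0$ ($q = \frac{1}{7} \cdot 0 = 0$)
$B{\left(I \right)} = 4$ ($B{\left(I \right)} = \left(0 + 2\right)^{2} = 2^{2} = 4$)
$\left(\left(\left(\frac{73}{38} - \frac{44}{-57}\right) - 89\right) + B{\left(1 \right)} 1\right) \left(-44 + 185\right) = \left(\left(\left(\frac{73}{38} - \frac{44}{-57}\right) - 89\right) + 4 \cdot 1\right) \left(-44 + 185\right) = \left(\left(\left(73 \cdot \frac{1}{38} - - \frac{44}{57}\right) - 89\right) + 4\right) 141 = \left(\left(\left(\frac{73}{38} + \frac{44}{57}\right) - 89\right) + 4\right) 141 = \left(\left(\frac{307}{114} - 89\right) + 4\right) 141 = \left(- \frac{9839}{114} + 4\right) 141 = \left(- \frac{9383}{114}\right) 141 = - \frac{441001}{38}$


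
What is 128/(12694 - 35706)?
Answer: -32/5753 ≈ -0.0055623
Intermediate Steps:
128/(12694 - 35706) = 128/(-23012) = 128*(-1/23012) = -32/5753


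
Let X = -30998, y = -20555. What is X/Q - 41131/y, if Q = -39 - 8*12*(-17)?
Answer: -571642207/32744115 ≈ -17.458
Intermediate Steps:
Q = 1593 (Q = -39 - 96*(-17) = -39 + 1632 = 1593)
X/Q - 41131/y = -30998/1593 - 41131/(-20555) = -30998*1/1593 - 41131*(-1/20555) = -30998/1593 + 41131/20555 = -571642207/32744115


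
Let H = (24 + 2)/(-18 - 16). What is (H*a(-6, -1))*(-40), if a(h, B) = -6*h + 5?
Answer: 21320/17 ≈ 1254.1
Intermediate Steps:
a(h, B) = 5 - 6*h
H = -13/17 (H = 26/(-34) = 26*(-1/34) = -13/17 ≈ -0.76471)
(H*a(-6, -1))*(-40) = -13*(5 - 6*(-6))/17*(-40) = -13*(5 + 36)/17*(-40) = -13/17*41*(-40) = -533/17*(-40) = 21320/17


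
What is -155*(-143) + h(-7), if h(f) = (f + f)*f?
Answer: 22263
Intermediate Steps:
h(f) = 2*f² (h(f) = (2*f)*f = 2*f²)
-155*(-143) + h(-7) = -155*(-143) + 2*(-7)² = 22165 + 2*49 = 22165 + 98 = 22263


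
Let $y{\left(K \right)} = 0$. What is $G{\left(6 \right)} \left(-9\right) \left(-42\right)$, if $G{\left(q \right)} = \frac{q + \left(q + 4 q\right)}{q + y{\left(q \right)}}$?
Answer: $2268$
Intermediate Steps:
$G{\left(q \right)} = 6$ ($G{\left(q \right)} = \frac{q + \left(q + 4 q\right)}{q + 0} = \frac{q + 5 q}{q} = \frac{6 q}{q} = 6$)
$G{\left(6 \right)} \left(-9\right) \left(-42\right) = 6 \left(-9\right) \left(-42\right) = \left(-54\right) \left(-42\right) = 2268$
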